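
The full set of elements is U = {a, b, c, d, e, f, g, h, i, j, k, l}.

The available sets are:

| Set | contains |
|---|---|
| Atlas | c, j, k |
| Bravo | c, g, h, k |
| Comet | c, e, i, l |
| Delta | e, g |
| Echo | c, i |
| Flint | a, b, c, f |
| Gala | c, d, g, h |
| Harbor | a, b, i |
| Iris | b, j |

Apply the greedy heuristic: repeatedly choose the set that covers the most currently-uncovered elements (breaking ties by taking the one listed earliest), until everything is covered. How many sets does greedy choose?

Greedy: pick Bravo (covers 4 new) → pick Comet (covers 3 new) → pick Flint (covers 3 new) → pick Atlas (covers 1 new) → pick Gala (covers 1 new). Total picks: 5.
(The true minimum cover uses only 4 sets, so greedy is not optimal here.)

5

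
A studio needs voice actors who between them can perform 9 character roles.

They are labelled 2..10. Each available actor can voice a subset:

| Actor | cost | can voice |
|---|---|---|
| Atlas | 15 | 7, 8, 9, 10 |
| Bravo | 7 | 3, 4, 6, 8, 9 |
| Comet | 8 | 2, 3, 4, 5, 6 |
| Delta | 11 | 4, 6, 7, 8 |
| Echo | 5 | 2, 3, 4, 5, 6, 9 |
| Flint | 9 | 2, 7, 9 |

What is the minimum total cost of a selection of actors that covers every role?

Atlas, Echo together cover every role (Atlas ∪ Echo = {2, 3, 4, 5, 6, 7, 8, 9, 10}); total cost 15 + 5 = 20.
No covering selection has total cost below 20.

20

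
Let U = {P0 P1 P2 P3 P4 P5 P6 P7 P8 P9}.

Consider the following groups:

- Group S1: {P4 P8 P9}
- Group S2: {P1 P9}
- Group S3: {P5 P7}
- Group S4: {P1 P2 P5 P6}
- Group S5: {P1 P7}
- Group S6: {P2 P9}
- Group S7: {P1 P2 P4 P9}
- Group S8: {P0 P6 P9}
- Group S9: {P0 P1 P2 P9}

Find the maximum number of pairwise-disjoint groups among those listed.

2

S3, S6 are pairwise disjoint (S3={P5,P7}; S6={P2,P9}).
Every remaining group overlaps one of these, and no 3 of the listed groups are pairwise disjoint, so 2 is the maximum.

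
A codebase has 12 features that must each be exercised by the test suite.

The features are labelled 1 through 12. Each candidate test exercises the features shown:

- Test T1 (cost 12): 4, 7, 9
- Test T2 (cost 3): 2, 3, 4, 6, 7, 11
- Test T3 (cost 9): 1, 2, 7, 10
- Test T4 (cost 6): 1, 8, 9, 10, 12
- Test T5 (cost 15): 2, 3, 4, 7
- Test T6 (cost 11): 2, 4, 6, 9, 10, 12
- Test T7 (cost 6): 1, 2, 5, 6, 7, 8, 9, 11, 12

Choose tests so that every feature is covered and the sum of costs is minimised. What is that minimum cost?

15

T2, T4, T7 together cover every feature (T2 ∪ T4 ∪ T7 = {1, 2, 3, 4, 5, 6, 7, 8, 9, 10, 11, 12}); total cost 3 + 6 + 6 = 15.
No covering selection has total cost below 15.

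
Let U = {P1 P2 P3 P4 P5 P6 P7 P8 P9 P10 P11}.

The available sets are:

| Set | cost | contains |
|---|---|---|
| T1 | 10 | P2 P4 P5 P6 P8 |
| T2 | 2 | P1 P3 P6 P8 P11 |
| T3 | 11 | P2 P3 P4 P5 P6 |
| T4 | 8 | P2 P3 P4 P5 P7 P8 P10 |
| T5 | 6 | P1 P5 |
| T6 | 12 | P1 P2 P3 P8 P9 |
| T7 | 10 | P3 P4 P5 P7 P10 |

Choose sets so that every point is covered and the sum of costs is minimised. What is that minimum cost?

22

T2, T4, T6 together cover every point (T2 ∪ T4 ∪ T6 = {P1, P2, P3, P4, P5, P6, P7, P8, P9, P10, P11}); total cost 2 + 8 + 12 = 22.
No covering selection has total cost below 22.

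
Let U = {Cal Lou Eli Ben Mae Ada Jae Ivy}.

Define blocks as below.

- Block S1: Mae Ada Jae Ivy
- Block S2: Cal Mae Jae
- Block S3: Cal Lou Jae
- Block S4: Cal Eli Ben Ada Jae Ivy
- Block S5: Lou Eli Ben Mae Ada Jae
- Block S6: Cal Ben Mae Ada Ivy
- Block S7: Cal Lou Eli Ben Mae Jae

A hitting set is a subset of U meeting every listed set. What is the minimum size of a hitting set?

2

H = {Jae, Ivy} meets every block (each contains at least one member of H), and |H| = 2.
No single point lies in every block, so at least 2 are needed and 2 is optimal.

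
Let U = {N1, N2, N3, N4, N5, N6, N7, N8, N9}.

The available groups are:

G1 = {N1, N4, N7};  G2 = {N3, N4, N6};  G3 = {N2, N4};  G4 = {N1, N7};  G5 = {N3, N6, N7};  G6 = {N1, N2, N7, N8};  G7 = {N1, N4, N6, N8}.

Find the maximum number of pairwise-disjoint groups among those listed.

G3, G4 are pairwise disjoint (G3={N2,N4}; G4={N1,N7}).
Every remaining group overlaps one of these, and no 3 of the listed groups are pairwise disjoint, so 2 is the maximum.

2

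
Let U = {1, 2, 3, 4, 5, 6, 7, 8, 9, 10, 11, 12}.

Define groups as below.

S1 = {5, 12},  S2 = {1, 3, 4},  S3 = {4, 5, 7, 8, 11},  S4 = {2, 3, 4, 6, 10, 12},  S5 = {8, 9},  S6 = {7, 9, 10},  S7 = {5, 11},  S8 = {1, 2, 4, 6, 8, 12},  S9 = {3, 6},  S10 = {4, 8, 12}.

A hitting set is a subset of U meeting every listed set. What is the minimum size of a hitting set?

4

The 4 elements {3, 5, 8, 10} hit every group.
The groups S6, S7, S9, S10 are pairwise disjoint, so any hitting set needs a separate element for each — at least 4. Hence 4 is optimal.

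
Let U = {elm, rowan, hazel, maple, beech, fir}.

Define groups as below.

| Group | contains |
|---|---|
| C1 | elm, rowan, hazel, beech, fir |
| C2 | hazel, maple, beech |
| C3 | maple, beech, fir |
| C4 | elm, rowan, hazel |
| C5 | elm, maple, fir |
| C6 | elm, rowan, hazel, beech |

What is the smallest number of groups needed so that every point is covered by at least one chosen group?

C3 and C4 together: C3 ∪ C4 = {elm, rowan, hazel, maple, beech, fir} — every point is covered.
No single group has all 6 points (the largest, C1, has 5), so 2 is optimal.

2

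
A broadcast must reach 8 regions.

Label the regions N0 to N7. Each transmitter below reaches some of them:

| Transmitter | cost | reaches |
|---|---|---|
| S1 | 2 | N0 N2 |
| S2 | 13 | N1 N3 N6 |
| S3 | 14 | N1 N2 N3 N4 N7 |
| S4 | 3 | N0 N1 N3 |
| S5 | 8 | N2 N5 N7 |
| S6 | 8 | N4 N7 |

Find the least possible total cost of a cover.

31

S1, S2, S5, S6 together cover every region (S1 ∪ S2 ∪ S5 ∪ S6 = {N0, N1, N2, N3, N4, N5, N6, N7}); total cost 2 + 13 + 8 + 8 = 31.
The greedy pick S1, S4, S5, S6, S2 costs 34; no covering selection beats 31.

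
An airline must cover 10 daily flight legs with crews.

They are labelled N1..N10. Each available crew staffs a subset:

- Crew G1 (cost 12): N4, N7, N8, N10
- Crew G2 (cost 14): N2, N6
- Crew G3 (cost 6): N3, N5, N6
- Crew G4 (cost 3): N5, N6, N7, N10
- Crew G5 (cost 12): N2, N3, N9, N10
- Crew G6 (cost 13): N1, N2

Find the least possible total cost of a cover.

40

G1, G4, G5, G6 together cover every leg (G1 ∪ G4 ∪ G5 ∪ G6 = {N1, N2, N3, N4, N5, N6, N7, N8, N9, N10}); total cost 12 + 3 + 12 + 13 = 40.
No covering selection has total cost below 40.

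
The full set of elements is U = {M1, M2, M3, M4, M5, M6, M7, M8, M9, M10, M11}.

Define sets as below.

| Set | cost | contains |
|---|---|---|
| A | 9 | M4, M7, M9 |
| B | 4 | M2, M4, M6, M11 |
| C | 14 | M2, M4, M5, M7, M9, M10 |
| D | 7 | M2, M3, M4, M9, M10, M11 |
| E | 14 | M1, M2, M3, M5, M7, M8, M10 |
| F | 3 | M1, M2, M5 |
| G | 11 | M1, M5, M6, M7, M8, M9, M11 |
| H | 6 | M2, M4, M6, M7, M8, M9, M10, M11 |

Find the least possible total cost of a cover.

D, F, H together cover every element (D ∪ F ∪ H = {M1, M2, M3, M4, M5, M6, M7, M8, M9, M10, M11}); total cost 7 + 3 + 6 = 16.
No covering selection has total cost below 16.

16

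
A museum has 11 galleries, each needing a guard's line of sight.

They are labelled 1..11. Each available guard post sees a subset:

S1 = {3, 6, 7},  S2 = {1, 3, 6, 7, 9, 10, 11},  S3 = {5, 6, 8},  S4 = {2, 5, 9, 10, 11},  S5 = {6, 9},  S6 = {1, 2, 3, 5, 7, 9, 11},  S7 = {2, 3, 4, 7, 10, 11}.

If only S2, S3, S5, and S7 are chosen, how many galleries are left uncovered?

0

Union of S2, S3, S5, S7 = {1, 2, 3, 4, 5, 6, 7, 8, 9, 10, 11} — that's every gallery, so 0 are uncovered.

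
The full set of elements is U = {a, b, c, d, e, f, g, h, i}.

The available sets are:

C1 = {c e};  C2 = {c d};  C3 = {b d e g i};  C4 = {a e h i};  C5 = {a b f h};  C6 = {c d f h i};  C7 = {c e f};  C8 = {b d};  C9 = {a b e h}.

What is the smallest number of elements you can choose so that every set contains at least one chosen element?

3

T = {b, d, e} meets every set (each contains at least one member of T), and |T| = 3.
No choice of 2 elements meets every set, so 3 is the minimum.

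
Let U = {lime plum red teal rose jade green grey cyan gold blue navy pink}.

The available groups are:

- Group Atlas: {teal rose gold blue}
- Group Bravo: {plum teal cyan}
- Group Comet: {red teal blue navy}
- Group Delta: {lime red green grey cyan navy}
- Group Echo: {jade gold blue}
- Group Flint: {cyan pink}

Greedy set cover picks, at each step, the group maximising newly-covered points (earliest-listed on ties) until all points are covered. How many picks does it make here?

Greedy: pick Delta (covers 6 new) → pick Atlas (covers 4 new) → pick Bravo (covers 1 new) → pick Echo (covers 1 new) → pick Flint (covers 1 new). Total picks: 5.

5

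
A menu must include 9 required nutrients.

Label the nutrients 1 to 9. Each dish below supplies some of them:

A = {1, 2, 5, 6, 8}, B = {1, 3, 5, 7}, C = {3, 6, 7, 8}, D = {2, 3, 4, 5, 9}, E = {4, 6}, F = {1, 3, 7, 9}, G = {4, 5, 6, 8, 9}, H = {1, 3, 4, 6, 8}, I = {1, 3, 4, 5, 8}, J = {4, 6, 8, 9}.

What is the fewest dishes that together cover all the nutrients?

Take {B, D, G}. Their union is {1, 2, 3, 4, 5, 6, 7, 8, 9}, which is all 9 nutrients.
No 2 of the 10 dishes cover everything (all 45 combinations miss at least one nutrient), so 3 is optimal.

3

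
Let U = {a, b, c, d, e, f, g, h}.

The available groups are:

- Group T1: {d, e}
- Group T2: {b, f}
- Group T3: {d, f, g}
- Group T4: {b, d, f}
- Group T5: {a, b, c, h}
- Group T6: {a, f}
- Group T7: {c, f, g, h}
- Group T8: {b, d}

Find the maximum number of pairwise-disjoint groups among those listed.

2

T1, T5 are pairwise disjoint (T1={d,e}; T5={a,b,c,h}).
Every remaining group overlaps one of these, and no 3 of the listed groups are pairwise disjoint, so 2 is the maximum.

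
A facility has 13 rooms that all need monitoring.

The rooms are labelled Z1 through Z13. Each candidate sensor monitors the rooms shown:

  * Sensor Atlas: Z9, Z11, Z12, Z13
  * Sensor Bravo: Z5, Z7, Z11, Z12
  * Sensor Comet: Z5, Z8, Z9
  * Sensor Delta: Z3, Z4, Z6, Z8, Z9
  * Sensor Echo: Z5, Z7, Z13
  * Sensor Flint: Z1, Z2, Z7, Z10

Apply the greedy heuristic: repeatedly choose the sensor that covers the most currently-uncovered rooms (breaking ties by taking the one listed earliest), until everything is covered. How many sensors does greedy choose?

4

Greedy: pick Delta (covers 5 new) → pick Bravo (covers 4 new) → pick Flint (covers 3 new) → pick Atlas (covers 1 new). Total picks: 4.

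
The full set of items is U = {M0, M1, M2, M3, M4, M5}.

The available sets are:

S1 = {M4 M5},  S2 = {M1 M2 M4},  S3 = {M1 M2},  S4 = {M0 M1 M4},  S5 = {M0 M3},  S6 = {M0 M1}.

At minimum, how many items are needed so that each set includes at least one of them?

3

H = {M0, M1, M5} meets every set (each contains at least one member of H), and |H| = 3.
The sets S1, S3, S5 are pairwise disjoint, so any hitting set needs a separate item for each — at least 3. Hence 3 is optimal.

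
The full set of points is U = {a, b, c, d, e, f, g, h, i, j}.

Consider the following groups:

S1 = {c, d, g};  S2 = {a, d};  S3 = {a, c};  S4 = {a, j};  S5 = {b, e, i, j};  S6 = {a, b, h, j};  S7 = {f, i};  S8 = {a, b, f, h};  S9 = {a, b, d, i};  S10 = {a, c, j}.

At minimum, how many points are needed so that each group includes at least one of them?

Take T = {a, g, i}. Each listed group contains at least one of these, so T is a hitting set of size 3.
The groups S1, S4, S7 are pairwise disjoint, so any hitting set needs a separate point for each — at least 3. Hence 3 is optimal.

3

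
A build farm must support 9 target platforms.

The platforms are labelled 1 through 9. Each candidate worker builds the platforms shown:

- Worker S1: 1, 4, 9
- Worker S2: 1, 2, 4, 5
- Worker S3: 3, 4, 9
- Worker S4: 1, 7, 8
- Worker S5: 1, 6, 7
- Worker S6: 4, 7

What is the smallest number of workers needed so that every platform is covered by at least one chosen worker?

Take {S2, S3, S4, S5}. Their union is {1, 2, 3, 4, 5, 6, 7, 8, 9}, which is all 9 platforms.
Only S2 contains 2, so S2 is forced; the remaining 5 platforms need at least 3 more workers (each remaining worker adds at most 2) — so at least 4 workers are needed, and 4 is optimal.

4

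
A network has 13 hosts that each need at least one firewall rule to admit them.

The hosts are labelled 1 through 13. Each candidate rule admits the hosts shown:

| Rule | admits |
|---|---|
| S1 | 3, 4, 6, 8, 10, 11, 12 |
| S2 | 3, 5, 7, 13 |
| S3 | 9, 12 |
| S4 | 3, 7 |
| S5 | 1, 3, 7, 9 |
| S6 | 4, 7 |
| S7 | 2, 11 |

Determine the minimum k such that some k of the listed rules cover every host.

Take {S1, S2, S5, S7}. Their union is {1, 2, 3, 4, 5, 6, 7, 8, 9, 10, 11, 12, 13}, which is all 13 hosts.
No 3 of the 7 rules cover everything (all 35 combinations miss at least one host), so 4 is optimal.

4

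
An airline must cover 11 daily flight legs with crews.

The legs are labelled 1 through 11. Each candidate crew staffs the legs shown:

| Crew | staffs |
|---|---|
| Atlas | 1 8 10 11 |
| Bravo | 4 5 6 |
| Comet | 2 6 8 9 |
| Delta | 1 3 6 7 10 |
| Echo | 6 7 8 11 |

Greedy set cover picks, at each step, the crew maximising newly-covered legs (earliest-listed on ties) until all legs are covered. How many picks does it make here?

Greedy: pick Delta (covers 5 new) → pick Comet (covers 3 new) → pick Bravo (covers 2 new) → pick Atlas (covers 1 new). Total picks: 4.

4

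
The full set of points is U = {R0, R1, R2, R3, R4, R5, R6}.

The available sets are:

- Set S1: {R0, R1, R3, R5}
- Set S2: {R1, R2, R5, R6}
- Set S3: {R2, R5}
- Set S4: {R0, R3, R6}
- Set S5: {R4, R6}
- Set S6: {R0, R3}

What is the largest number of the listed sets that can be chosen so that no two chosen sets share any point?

S3, S5, S6 are pairwise disjoint (S3={R2,R5}; S5={R4,R6}; S6={R0,R3}).
Every remaining set overlaps one of these, and no 4 of the listed sets are pairwise disjoint, so 3 is the maximum.

3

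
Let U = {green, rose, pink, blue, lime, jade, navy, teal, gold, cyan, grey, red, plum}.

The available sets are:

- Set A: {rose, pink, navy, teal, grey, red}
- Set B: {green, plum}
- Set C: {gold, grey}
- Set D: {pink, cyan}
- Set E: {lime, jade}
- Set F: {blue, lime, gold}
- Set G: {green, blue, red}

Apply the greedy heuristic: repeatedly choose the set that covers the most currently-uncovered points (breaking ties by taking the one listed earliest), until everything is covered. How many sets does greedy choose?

5

Greedy: pick A (covers 6 new) → pick F (covers 3 new) → pick B (covers 2 new) → pick D (covers 1 new) → pick E (covers 1 new). Total picks: 5.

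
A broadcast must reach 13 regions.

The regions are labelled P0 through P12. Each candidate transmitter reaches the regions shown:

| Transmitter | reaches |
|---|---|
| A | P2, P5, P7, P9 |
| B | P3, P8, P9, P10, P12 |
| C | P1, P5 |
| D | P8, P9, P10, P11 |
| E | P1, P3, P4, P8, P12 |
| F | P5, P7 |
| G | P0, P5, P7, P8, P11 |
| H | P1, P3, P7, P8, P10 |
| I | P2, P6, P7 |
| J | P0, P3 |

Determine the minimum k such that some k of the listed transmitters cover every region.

4

Take {B, E, G, I}. Their union is {P0, P1, P2, P3, P4, P5, P6, P7, P8, P9, P10, P11, P12}, which is all 13 regions.
No 3 of the 10 transmitters cover everything (all 120 combinations miss at least one region), so 4 is optimal.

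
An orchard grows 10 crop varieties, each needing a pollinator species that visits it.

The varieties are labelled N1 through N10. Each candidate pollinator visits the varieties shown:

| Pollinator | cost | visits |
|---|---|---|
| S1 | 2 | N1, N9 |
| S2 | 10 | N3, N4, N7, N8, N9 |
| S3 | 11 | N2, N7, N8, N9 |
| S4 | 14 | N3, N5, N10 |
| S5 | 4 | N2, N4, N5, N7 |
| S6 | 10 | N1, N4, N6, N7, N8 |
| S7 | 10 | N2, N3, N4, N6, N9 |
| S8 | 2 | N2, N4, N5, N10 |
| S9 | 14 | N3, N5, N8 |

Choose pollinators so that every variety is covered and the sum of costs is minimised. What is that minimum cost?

S6, S7, S8 together cover every variety (S6 ∪ S7 ∪ S8 = {N1, N2, N3, N4, N5, N6, N7, N8, N9, N10}); total cost 10 + 10 + 2 = 22.
The greedy pick S8, S1, S2, S6 costs 24; no covering selection beats 22.

22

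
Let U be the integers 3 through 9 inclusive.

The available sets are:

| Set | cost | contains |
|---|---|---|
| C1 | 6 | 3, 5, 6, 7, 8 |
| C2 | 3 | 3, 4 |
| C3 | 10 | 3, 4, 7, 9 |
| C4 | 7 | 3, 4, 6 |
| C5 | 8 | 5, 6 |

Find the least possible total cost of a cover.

C1, C3 together cover every point (C1 ∪ C3 = {3, 4, 5, 6, 7, 8, 9}); total cost 6 + 10 = 16.
The greedy pick C1, C2, C3 costs 19; no covering selection beats 16.

16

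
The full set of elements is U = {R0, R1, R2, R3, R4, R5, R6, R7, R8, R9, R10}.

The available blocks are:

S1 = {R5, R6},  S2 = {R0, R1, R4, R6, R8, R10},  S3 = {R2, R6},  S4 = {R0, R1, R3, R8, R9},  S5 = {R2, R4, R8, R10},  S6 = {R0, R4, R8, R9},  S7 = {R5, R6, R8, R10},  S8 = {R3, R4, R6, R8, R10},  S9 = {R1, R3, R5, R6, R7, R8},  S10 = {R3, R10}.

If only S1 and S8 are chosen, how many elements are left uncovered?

5

Union of S1, S8 = {R3, R4, R5, R6, R8, R10}.
Not covered: R0, R1, R2, R7, R9 — 5 elements.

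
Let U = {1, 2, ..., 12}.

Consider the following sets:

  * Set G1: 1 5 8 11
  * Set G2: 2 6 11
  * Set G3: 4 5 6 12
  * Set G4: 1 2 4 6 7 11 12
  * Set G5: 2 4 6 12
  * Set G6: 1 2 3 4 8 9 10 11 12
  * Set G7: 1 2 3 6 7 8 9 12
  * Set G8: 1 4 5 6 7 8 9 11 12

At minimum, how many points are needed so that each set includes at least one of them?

H = {6, 11} meets every set (each contains at least one member of H), and |H| = 2.
The sets G1, G5 are pairwise disjoint, so any hitting set needs a separate point for each — at least 2. Hence 2 is optimal.

2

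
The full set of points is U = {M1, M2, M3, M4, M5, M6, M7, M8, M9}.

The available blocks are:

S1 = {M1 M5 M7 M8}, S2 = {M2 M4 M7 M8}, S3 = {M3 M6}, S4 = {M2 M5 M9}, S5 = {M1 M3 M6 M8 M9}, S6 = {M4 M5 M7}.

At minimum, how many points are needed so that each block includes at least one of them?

3

Take H = {M3, M5, M7}. Each listed block contains at least one of these, so H is a hitting set of size 3.
No choice of 2 points meets every block, so 3 is the minimum.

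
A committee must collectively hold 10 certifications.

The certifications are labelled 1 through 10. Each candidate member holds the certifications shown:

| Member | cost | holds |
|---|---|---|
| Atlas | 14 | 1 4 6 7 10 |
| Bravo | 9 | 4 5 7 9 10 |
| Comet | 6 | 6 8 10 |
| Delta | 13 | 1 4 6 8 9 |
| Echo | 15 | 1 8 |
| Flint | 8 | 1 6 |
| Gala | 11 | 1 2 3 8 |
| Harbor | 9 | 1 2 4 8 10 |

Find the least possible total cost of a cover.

Bravo, Comet, Gala together cover every certification (Bravo ∪ Comet ∪ Gala = {1, 2, 3, 4, 5, 6, 7, 8, 9, 10}); total cost 9 + 6 + 11 = 26.
No covering selection has total cost below 26.

26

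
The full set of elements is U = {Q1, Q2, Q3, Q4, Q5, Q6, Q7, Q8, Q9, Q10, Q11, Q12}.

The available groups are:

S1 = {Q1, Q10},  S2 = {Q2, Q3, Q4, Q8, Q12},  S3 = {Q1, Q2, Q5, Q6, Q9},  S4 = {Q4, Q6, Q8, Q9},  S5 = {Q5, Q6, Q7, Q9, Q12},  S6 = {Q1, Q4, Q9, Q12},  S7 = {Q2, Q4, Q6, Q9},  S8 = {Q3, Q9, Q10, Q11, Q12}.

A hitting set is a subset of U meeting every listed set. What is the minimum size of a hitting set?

3

Take H = {Q1, Q6, Q12}. Each listed group contains at least one of these, so H is a hitting set of size 3.
No choice of 2 elements meets every group, so 3 is the minimum.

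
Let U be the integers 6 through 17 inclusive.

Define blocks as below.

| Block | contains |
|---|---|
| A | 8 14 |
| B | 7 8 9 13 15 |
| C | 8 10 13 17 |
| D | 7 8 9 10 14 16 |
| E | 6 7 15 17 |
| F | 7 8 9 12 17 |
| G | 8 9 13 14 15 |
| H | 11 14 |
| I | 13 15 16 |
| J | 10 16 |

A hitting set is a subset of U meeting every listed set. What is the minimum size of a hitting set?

T = {6, 8, 11, 16} meets every block (each contains at least one member of T), and |T| = 4.
No choice of 3 points meets every block, so 4 is the minimum.

4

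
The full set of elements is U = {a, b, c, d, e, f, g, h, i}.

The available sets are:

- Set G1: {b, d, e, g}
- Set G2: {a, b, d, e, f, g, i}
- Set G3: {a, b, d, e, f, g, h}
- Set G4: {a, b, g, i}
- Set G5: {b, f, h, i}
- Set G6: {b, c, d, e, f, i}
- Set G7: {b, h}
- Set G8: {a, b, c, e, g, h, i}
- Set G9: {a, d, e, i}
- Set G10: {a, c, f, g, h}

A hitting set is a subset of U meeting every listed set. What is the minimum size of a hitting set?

The 2 elements {a, b} hit every set.
The sets G7, G9 are pairwise disjoint, so any hitting set needs a separate element for each — at least 2. Hence 2 is optimal.

2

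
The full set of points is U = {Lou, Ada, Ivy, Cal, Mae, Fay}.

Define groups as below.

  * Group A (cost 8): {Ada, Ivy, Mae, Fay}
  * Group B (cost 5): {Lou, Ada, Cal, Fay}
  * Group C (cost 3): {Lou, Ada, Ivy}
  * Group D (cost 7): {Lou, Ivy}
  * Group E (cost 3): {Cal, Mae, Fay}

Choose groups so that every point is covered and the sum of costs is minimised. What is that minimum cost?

C, E together cover every point (C ∪ E = {Lou, Ada, Ivy, Cal, Mae, Fay}); total cost 3 + 3 = 6.
No covering selection has total cost below 6.

6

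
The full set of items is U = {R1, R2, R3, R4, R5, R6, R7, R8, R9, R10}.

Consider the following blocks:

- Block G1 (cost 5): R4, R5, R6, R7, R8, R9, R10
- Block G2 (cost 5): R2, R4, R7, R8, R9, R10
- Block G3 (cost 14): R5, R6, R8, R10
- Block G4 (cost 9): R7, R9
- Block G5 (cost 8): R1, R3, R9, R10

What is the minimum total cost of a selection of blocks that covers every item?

G1, G2, G5 together cover every item (G1 ∪ G2 ∪ G5 = {R1, R2, R3, R4, R5, R6, R7, R8, R9, R10}); total cost 5 + 5 + 8 = 18.
No covering selection has total cost below 18.

18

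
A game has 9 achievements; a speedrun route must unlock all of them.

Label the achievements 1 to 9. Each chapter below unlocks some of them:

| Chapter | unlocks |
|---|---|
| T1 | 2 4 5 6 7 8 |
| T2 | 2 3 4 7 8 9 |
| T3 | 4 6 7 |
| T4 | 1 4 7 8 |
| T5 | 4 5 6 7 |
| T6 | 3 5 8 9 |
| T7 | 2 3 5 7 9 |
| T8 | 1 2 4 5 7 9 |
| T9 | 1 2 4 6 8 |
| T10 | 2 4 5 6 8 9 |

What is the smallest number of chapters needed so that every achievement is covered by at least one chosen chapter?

Take {T7, T9}. Their union is {1, 2, 3, 4, 5, 6, 7, 8, 9}, which is all 9 achievements.
No single chapter has all 9 achievements (the largest, T1, has 6), so 2 is optimal.

2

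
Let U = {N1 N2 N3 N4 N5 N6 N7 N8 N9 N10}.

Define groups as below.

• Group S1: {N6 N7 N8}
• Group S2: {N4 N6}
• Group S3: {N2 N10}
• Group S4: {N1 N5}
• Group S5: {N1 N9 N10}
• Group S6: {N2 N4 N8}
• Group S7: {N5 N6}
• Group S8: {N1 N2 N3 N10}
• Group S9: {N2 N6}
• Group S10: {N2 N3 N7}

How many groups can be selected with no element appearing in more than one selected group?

3

S5, S7, S10 are pairwise disjoint (S5={N1,N9,N10}; S7={N5,N6}; S10={N2,N3,N7}).
Every remaining group overlaps one of these, and no 4 of the listed groups are pairwise disjoint, so 3 is the maximum.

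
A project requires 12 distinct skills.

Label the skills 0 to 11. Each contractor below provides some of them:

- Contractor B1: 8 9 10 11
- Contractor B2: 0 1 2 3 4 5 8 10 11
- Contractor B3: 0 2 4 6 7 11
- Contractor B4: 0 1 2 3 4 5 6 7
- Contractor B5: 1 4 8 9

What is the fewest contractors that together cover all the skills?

2

Take {B1, B4}. Their union is {0, 1, 2, 3, 4, 5, 6, 7, 8, 9, 10, 11}, which is all 12 skills.
No single contractor has all 12 skills (the largest, B2, has 9), so 2 is optimal.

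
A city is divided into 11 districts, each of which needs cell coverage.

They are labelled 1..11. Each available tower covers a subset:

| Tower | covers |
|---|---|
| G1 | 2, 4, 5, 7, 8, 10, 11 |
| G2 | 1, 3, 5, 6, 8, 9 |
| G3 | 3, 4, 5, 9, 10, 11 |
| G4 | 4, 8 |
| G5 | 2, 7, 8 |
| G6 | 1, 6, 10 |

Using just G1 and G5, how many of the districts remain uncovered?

4

Union of G1, G5 = {2, 4, 5, 7, 8, 10, 11}.
Not covered: 1, 3, 6, 9 — 4 districts.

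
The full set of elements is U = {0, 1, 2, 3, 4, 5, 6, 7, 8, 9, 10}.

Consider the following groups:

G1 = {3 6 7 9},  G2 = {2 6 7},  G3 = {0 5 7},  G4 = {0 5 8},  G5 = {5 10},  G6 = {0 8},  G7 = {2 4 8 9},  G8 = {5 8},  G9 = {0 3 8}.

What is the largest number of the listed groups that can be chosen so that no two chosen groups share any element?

3

G2, G5, G9 are pairwise disjoint (G2={2,6,7}; G5={5,10}; G9={0,3,8}).
Every remaining group overlaps one of these, and no 4 of the listed groups are pairwise disjoint, so 3 is the maximum.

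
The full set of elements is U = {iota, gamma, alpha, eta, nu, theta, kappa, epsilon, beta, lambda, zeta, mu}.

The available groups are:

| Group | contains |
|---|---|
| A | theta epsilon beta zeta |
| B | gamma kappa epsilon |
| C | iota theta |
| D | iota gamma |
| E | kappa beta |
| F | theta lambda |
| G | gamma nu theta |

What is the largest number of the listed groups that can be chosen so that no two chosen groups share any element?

3

D, E, F are pairwise disjoint (D={iota,gamma}; E={kappa,beta}; F={theta,lambda}).
Every remaining group overlaps one of these, and no 4 of the listed groups are pairwise disjoint, so 3 is the maximum.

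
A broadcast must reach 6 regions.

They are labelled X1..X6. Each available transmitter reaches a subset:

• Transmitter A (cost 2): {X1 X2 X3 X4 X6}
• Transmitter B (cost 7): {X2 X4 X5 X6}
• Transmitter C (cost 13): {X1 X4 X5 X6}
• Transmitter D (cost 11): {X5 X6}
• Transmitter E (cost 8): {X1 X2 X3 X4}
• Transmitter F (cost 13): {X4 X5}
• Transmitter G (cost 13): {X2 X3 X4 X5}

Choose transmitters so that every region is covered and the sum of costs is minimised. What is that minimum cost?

9

A, B together cover every region (A ∪ B = {X1, X2, X3, X4, X5, X6}); total cost 2 + 7 = 9.
No covering selection has total cost below 9.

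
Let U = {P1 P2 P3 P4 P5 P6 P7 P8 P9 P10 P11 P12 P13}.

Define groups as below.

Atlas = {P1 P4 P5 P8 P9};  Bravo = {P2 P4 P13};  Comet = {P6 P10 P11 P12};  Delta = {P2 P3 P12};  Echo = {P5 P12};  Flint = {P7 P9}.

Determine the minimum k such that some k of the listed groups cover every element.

Atlas, Bravo, Comet, Delta, and Flint cover everything between them: the union {P1, P2, P3, P4, P5, P6, P7, P8, P9, P10, P11, P12, P13} is all of U.
No 4 of the 6 groups cover everything (all 15 combinations miss at least one element), so 5 is optimal.

5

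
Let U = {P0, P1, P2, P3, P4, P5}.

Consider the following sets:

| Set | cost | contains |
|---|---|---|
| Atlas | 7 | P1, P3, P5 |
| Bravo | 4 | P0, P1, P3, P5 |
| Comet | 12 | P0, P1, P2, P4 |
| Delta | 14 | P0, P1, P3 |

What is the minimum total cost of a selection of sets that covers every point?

16

Bravo, Comet together cover every point (Bravo ∪ Comet = {P0, P1, P2, P3, P4, P5}); total cost 4 + 12 = 16.
No covering selection has total cost below 16.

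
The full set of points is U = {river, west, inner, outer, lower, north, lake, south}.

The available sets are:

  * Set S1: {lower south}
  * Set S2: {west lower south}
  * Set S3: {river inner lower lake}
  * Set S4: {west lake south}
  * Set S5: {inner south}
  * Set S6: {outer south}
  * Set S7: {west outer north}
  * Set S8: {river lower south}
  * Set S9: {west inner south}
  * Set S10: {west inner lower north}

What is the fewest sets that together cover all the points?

3

Take {S3, S6, S10}. Their union is {river, west, inner, outer, lower, north, lake, south}, which is all 8 points.
No 2 of the 10 sets cover everything (all 45 combinations miss at least one point), so 3 is optimal.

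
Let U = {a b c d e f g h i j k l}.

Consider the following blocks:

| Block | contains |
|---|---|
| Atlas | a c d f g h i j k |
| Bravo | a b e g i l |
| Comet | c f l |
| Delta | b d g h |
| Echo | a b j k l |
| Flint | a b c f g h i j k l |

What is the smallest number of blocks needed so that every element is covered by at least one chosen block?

Atlas and Bravo together: Atlas ∪ Bravo = {a, b, c, d, e, f, g, h, i, j, k, l} — every element is covered.
No single block has all 12 elements (the largest, Flint, has 10), so 2 is optimal.

2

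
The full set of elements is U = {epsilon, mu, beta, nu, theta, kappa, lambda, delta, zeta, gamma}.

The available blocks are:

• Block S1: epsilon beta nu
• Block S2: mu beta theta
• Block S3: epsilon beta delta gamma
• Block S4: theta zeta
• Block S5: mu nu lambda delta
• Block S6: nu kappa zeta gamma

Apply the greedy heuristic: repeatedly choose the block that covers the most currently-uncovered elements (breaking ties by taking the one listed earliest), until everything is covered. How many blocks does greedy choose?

Greedy: pick S3 (covers 4 new) → pick S5 (covers 3 new) → pick S4 (covers 2 new) → pick S6 (covers 1 new). Total picks: 4.

4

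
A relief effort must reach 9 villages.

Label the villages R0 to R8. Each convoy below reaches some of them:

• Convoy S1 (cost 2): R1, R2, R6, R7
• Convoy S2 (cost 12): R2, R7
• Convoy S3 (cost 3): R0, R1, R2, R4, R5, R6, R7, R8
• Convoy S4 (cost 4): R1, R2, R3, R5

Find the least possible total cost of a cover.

7

S3, S4 together cover every village (S3 ∪ S4 = {R0, R1, R2, R3, R4, R5, R6, R7, R8}); total cost 3 + 4 = 7.
No covering selection has total cost below 7.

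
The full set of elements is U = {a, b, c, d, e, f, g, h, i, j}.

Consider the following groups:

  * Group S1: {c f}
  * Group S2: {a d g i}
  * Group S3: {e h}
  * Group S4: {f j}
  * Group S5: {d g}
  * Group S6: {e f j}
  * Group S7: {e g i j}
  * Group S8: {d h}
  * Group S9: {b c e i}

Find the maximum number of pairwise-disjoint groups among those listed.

3

S1, S2, S3 are pairwise disjoint (S1={c,f}; S2={a,d,g,i}; S3={e,h}).
Every remaining group overlaps one of these, and no 4 of the listed groups are pairwise disjoint, so 3 is the maximum.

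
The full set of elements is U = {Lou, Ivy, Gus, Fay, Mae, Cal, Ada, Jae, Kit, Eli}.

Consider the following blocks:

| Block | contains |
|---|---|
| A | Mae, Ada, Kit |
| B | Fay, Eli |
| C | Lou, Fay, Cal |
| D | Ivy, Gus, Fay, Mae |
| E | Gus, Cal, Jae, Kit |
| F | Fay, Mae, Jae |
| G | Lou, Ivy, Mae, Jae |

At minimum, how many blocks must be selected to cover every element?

4

A and B and E and G together: A ∪ B ∪ E ∪ G = {Lou, Ivy, Gus, Fay, Mae, Cal, Ada, Jae, Kit, Eli} — every element is covered.
Only A contains Ada, so A is forced; the remaining 7 elements need at least 3 more blocks (each remaining block adds at most 3) — so at least 4 blocks are needed, and 4 is optimal.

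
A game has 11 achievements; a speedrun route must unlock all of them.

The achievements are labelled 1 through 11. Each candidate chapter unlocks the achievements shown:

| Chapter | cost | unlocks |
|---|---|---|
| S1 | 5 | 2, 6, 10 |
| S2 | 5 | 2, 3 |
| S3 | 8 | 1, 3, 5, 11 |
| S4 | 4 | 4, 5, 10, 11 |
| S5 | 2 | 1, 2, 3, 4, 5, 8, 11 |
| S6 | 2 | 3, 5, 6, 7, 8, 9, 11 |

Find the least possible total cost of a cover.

S4, S5, S6 together cover every achievement (S4 ∪ S5 ∪ S6 = {1, 2, 3, 4, 5, 6, 7, 8, 9, 10, 11}); total cost 4 + 2 + 2 = 8.
No covering selection has total cost below 8.

8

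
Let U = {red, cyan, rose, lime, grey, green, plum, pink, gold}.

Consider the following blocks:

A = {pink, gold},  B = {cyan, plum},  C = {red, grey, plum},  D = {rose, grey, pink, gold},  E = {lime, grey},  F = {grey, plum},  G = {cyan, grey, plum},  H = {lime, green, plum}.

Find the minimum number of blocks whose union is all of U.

4

C and D and G and H together: C ∪ D ∪ G ∪ H = {red, cyan, rose, lime, grey, green, plum, pink, gold} — every item is covered.
No 3 of the 8 blocks cover everything (all 56 combinations miss at least one item), so 4 is optimal.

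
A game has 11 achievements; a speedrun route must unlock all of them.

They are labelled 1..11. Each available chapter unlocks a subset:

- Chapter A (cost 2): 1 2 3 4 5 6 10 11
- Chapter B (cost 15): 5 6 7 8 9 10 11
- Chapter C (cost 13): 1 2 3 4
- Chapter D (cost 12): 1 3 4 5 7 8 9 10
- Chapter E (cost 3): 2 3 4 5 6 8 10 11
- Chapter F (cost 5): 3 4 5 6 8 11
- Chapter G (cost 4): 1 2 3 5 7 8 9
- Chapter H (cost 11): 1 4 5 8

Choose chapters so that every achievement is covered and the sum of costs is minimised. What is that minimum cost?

A, G together cover every achievement (A ∪ G = {1, 2, 3, 4, 5, 6, 7, 8, 9, 10, 11}); total cost 2 + 4 = 6.
No covering selection has total cost below 6.

6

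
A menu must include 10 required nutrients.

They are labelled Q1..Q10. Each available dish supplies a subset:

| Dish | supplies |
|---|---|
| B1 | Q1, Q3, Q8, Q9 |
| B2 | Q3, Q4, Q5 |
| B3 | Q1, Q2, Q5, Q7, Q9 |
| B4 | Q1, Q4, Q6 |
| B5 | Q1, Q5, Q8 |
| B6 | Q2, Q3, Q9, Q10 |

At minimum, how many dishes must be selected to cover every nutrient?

4

B3 and B4 and B5 and B6 together: B3 ∪ B4 ∪ B5 ∪ B6 = {Q1, Q2, Q3, Q4, Q5, Q6, Q7, Q8, Q9, Q10} — every nutrient is covered.
Only B3 contains Q7, so B3 is forced; the remaining 5 nutrients need at least 3 more dishes (each remaining dish adds at most 2) — so at least 4 dishes are needed, and 4 is optimal.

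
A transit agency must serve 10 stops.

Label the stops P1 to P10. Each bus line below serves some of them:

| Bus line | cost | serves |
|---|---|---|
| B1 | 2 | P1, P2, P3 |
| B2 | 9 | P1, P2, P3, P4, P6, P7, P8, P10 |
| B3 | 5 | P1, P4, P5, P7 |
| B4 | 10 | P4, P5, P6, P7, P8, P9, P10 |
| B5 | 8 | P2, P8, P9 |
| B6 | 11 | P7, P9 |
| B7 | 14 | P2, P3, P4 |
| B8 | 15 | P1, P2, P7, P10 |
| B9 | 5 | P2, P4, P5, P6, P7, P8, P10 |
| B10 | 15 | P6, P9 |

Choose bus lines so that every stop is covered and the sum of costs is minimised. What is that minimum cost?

12

B1, B4 together cover every stop (B1 ∪ B4 = {P1, P2, P3, P4, P5, P6, P7, P8, P9, P10}); total cost 2 + 10 = 12.
The greedy pick B1, B9, B5 costs 15; no covering selection beats 12.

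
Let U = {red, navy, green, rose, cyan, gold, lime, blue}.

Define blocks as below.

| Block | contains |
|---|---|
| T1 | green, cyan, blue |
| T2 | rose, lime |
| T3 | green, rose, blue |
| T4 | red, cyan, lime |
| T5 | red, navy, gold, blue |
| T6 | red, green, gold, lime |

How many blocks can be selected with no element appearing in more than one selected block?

T2, T5 are pairwise disjoint (T2={rose,lime}; T5={red,navy,gold,blue}).
Every remaining block overlaps one of these, and no 3 of the listed blocks are pairwise disjoint, so 2 is the maximum.

2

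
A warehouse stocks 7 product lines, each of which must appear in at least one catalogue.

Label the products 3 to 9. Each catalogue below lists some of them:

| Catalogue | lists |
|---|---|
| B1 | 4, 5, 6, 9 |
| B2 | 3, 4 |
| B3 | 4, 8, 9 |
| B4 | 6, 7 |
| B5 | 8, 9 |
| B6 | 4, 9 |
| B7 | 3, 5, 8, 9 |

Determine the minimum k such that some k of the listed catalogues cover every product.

B4 and B6 and B7 together: B4 ∪ B6 ∪ B7 = {3, 4, 5, 6, 7, 8, 9} — every product is covered.
Only B4 contains 7, so B4 is forced; the remaining 5 products need at least 2 more catalogues (each remaining catalogue adds at most 4) — so at least 3 catalogues are needed, and 3 is optimal.

3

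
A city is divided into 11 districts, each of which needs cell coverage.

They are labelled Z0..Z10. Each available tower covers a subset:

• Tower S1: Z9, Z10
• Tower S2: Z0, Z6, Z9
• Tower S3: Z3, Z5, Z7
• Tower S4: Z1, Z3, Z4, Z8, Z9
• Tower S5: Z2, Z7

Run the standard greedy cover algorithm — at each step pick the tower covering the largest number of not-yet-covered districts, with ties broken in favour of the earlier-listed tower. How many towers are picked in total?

5

Greedy: pick S4 (covers 5 new) → pick S2 (covers 2 new) → pick S3 (covers 2 new) → pick S1 (covers 1 new) → pick S5 (covers 1 new). Total picks: 5.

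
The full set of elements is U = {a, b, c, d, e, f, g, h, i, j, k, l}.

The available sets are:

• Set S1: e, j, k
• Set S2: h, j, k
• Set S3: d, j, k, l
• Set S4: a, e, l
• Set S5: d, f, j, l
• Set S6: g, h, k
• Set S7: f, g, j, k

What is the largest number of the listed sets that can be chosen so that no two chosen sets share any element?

2

S2, S4 are pairwise disjoint (S2={h,j,k}; S4={a,e,l}).
Every remaining set overlaps one of these, and no 3 of the listed sets are pairwise disjoint, so 2 is the maximum.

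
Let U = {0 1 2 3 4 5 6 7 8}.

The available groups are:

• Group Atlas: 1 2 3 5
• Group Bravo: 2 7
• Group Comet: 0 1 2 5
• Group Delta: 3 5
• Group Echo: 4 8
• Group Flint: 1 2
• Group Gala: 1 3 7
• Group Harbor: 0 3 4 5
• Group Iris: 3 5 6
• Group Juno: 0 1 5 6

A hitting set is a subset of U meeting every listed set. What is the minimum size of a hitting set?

4

Take H = {2, 3, 4, 6}. Each listed group contains at least one of these, so H is a hitting set of size 4.
No choice of 3 items meets every group, so 4 is the minimum.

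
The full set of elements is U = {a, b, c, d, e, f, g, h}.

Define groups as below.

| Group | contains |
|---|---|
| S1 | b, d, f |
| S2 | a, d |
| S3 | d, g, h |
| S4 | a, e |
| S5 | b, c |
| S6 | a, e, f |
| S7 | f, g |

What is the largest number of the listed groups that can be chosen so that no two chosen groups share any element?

3

S2, S5, S7 are pairwise disjoint (S2={a,d}; S5={b,c}; S7={f,g}).
Every remaining group overlaps one of these, and no 4 of the listed groups are pairwise disjoint, so 3 is the maximum.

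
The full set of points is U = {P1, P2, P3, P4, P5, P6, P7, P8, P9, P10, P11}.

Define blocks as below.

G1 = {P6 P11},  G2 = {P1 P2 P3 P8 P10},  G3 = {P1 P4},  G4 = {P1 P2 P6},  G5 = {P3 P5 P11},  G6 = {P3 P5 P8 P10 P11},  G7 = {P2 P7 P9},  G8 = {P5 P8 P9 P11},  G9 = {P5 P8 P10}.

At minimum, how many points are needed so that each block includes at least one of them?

The 4 points {P1, P2, P5, P11} hit every block.
The blocks G1, G3, G7, G9 are pairwise disjoint, so any hitting set needs a separate point for each — at least 4. Hence 4 is optimal.

4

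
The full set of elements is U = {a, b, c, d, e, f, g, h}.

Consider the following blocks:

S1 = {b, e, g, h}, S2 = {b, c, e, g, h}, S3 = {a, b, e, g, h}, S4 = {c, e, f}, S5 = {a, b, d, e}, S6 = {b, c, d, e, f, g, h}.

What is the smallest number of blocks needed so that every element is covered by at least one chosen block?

Take {S5, S6}. Their union is {a, b, c, d, e, f, g, h}, which is all 8 elements.
No single block has all 8 elements (the largest, S6, has 7), so 2 is optimal.

2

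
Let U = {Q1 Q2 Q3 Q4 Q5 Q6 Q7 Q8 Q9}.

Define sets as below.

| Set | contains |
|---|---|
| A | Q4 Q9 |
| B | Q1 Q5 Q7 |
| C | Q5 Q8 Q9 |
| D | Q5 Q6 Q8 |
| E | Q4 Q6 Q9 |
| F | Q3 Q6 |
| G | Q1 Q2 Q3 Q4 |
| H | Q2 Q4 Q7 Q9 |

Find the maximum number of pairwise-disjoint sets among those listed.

3

A, B, F are pairwise disjoint (A={Q4,Q9}; B={Q1,Q5,Q7}; F={Q3,Q6}).
Every remaining set overlaps one of these, and no 4 of the listed sets are pairwise disjoint, so 3 is the maximum.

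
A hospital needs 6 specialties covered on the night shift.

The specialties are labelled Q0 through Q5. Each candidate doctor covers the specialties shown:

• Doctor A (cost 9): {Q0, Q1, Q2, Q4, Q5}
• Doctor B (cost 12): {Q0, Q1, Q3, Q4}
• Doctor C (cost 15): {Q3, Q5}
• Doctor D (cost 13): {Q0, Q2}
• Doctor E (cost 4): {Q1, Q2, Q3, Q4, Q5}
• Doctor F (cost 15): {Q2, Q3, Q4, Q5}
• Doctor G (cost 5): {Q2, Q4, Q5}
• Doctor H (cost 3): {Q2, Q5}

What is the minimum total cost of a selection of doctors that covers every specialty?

A, E together cover every specialty (A ∪ E = {Q0, Q1, Q2, Q3, Q4, Q5}); total cost 9 + 4 = 13.
No covering selection has total cost below 13.

13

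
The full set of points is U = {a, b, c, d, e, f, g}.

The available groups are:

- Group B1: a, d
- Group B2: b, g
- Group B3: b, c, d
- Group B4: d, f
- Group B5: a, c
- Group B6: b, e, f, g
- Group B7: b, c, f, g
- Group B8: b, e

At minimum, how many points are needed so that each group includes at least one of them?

3

H = {b, c, d} meets every group (each contains at least one member of H), and |H| = 3.
The groups B2, B4, B5 are pairwise disjoint, so any hitting set needs a separate point for each — at least 3. Hence 3 is optimal.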